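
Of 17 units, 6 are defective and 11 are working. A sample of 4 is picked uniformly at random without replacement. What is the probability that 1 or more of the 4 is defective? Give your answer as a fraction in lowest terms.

205/238

Total selections: C(17,4) = 2380.
The complement is all 4 are working: C(11,4) = 330.
Probability = 1 − 330/2380 = 2050/2380 = 205/238.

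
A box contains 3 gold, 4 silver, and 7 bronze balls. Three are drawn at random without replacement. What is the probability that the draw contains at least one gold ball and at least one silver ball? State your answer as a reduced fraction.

57/182

There are C(14,3) = 364 possible draws.
By inclusion-exclusion on the complements, draws missing all gold or all silver: C(11,3) + C(10,3) − C(7,3) = 165 + 120 − 35 = 250.
So draws with at least one of each: 364 − 250 = 114, probability 114/364 = 57/182.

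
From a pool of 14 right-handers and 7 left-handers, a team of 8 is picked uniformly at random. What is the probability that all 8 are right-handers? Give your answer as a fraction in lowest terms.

143/9690

There are C(21,8) = 203490 possible selections.
Selections with all right-handers: C(14,8) = 3003.
Probability = 3003/203490 = 143/9690.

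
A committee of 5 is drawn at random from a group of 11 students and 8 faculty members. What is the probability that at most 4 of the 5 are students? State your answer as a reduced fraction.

1861/1938

There are C(19,5) = 11628 ways to choose the 5.
The complement is exactly 5 students: C(11,5)·C(8,0) = 462.
Probability = 1 − 462/11628 = 11166/11628 = 1861/1938.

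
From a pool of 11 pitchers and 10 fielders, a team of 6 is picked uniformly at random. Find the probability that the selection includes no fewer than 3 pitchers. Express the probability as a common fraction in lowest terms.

473/646

There are C(21,6) = 54264 ways to choose the 6.
Count the complement (fewer than 3 pitchers): C(11,0)·C(10,6) + C(11,1)·C(10,5) + C(11,2)·C(10,4) = 210 + 2772 + 11550 = 14532.
Probability = 1 − 14532/54264 = 39732/54264 = 473/646.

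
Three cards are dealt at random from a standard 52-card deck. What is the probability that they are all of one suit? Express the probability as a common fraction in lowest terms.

There are C(52,3) = 22100 possible 3-card hands.
Hands of one suit: 4 suits × C(13,3) = 4·286 = 1144.
Probability = 1144/22100 = 22/425.

22/425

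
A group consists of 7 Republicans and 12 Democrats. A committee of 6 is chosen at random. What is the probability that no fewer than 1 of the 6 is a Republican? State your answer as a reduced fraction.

There are C(19,6) = 27132 ways to choose the 6.
Favorable selections (no fewer than 1 Republican): C(7,1)·C(12,5) + C(7,2)·C(12,4) + C(7,3)·C(12,3) + C(7,4)·C(12,2) + C(7,5)·C(12,1) + C(7,6)·C(12,0) = 5544 + 10395 + 7700 + 2310 + 252 + 7 = 26208.
Probability = 26208/27132 = 312/323.

312/323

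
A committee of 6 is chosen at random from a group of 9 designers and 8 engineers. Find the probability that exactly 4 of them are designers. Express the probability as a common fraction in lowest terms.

63/221

There are C(17,6) = 12376 ways to choose 6 from 17.
Selections with exactly 4 designers: choose 4 of the 9 designers and 2 of the 8 engineers, C(9,4)·C(8,2) = 126·28 = 3528.
Probability = 3528/12376 = 63/221.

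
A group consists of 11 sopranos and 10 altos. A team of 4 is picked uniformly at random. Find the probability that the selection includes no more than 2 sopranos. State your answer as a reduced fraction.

Total selections: C(21,4) = 5985.
Favorable selections (no more than 2 sopranos): C(11,0)·C(10,4) + C(11,1)·C(10,3) + C(11,2)·C(10,2) = 210 + 1320 + 2475 = 4005.
Probability = 4005/5985 = 89/133.

89/133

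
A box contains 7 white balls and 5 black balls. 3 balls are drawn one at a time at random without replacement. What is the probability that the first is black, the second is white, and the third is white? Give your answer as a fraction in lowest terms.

Multiply the conditional probabilities at each draw: 5/12 · 7/11 · 6/10 = 210/1320 = 7/44.

7/44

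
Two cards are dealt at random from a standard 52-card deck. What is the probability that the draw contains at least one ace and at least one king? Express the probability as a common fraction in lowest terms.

There are C(52,2) = 1326 possible draws.
By inclusion-exclusion on the complements, draws missing all aces or all kings: C(48,2) + C(48,2) − C(44,2) = 1128 + 1128 − 946 = 1310.
So draws with at least one of each: 1326 − 1310 = 16, probability 16/1326 = 8/663.

8/663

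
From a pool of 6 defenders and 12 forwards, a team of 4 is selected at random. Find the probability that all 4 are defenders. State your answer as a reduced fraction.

1/204

There are C(18,4) = 3060 possible selections.
Selections with all defenders: C(6,4) = 15.
Probability = 15/3060 = 1/204.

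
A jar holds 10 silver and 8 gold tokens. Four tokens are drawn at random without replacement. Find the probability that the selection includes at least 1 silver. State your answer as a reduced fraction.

Total selections: C(18,4) = 3060.
Favorable selections (at least 1 silver): C(10,1)·C(8,3) + C(10,2)·C(8,2) + C(10,3)·C(8,1) + C(10,4)·C(8,0) = 560 + 1260 + 960 + 210 = 2990.
Probability = 2990/3060 = 299/306.

299/306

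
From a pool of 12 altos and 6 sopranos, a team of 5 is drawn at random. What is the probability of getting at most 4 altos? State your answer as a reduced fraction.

There are C(18,5) = 8568 ways to choose the 5.
The complement is exactly 5 altos: C(12,5)·C(6,0) = 792.
Probability = 1 − 792/8568 = 7776/8568 = 108/119.

108/119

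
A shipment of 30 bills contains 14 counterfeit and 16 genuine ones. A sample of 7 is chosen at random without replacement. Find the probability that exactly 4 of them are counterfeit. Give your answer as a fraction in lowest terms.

There are C(30,7) = 2035800 ways to choose 7 from 30.
Selections with exactly 4 counterfeit: choose 4 of the 14 counterfeit and 3 of the 16 genuine, C(14,4)·C(16,3) = 1001·560 = 560560.
Probability = 560560/2035800 = 1078/3915.

1078/3915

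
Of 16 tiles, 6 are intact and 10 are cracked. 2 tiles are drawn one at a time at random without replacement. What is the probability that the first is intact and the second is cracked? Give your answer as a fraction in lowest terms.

Multiply the conditional probabilities at each draw: 6/16 · 10/15 = 60/240 = 1/4.

1/4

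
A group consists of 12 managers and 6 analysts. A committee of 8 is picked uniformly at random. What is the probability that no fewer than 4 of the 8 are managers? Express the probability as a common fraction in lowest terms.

There are C(18,8) = 43758 ways to choose the 8.
Count the complement (fewer than 4 managers): C(12,2)·C(6,6) + C(12,3)·C(6,5) = 66 + 1320 = 1386.
Probability = 1 − 1386/43758 = 42372/43758 = 214/221.

214/221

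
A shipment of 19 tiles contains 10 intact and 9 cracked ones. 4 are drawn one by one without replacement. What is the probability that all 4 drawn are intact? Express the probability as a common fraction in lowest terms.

35/646

Multiply the conditional probabilities at each draw: 10/19 · 9/18 · 8/17 · 7/16 = 5040/93024 = 35/646.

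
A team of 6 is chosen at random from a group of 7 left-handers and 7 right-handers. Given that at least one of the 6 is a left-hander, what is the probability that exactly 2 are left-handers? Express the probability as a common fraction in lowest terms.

105/428

Work in counts. Selections with at least one left-hander: C(14,6) − C(7,6) = 3003 − 7 = 2996.
Of those, selections where exactly 2 are left-handers: C(7,2)·C(7,4) = 21·35 = 735.
Conditional probability = 735/2996 = 105/428.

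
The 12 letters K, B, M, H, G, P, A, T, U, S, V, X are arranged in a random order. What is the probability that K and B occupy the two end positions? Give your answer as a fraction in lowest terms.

There are 12! = 479001600 arrangements.
Place K and B at the ends in 2 ways, arrange the remaining 10 in 10! = 3628800 ways: 2·3628800 = 7257600.
Probability = 7257600/479001600 = 1/66.

1/66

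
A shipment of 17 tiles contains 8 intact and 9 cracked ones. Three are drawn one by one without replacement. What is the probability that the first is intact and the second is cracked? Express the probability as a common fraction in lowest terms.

9/34

Multiply the conditional probabilities at each draw: 8/17 · 9/16 = 72/272 = 9/34.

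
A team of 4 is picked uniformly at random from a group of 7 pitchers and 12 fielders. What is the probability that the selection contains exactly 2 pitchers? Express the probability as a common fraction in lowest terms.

231/646

The sample space is all 4-subsets of the 19: C(19,4) = 3876.
Selections with exactly 2 pitchers: choose 2 of the 7 pitchers and 2 of the 12 fielders, C(7,2)·C(12,2) = 21·66 = 1386.
Probability = 1386/3876 = 231/646.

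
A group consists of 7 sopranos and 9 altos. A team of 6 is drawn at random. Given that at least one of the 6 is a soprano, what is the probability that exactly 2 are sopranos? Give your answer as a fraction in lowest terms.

189/566

Work in counts. Selections with at least one soprano: C(16,6) − C(9,6) = 8008 − 84 = 7924.
Of those, selections where exactly 2 are sopranos: C(7,2)·C(9,4) = 21·126 = 2646.
Conditional probability = 2646/7924 = 189/566.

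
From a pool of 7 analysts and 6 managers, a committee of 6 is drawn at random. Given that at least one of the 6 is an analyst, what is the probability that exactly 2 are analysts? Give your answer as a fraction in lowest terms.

9/49

Work in counts. Selections with at least one analyst: C(13,6) − C(6,6) = 1716 − 1 = 1715.
Of those, selections where exactly 2 are analysts: C(7,2)·C(6,4) = 21·15 = 315.
Conditional probability = 315/1715 = 9/49.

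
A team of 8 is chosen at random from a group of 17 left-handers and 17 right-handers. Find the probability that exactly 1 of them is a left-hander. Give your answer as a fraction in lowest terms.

442/24273

There are C(34,8) = 18156204 ways to choose 8 from 34.
Selections with exactly 1 left-hander: choose 1 of the 17 left-handers and 7 of the 17 right-handers, C(17,1)·C(17,7) = 17·19448 = 330616.
Probability = 330616/18156204 = 442/24273.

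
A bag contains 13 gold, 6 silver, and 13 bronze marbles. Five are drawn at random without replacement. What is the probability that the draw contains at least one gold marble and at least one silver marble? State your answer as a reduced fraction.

There are C(32,5) = 201376 possible draws.
By inclusion-exclusion on the complements, draws missing all gold or all silver: C(19,5) + C(26,5) − C(13,5) = 11628 + 65780 − 1287 = 76121.
So draws with at least one of each: 201376 − 76121 = 125255, probability 125255/201376.

125255/201376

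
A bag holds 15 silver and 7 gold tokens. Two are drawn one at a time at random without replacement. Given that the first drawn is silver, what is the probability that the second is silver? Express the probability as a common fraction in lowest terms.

After removing one silver, 21 remain: 14 silver and 7 gold.
So the probability the next is silver is 14/21 = 2/3.

2/3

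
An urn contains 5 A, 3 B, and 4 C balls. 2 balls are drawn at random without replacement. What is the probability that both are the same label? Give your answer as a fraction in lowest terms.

19/66

There are C(12,2) = 66 ways to draw 2 balls.
All same label: C(5,2) + C(3,2) + C(4,2) = 10 + 3 + 6 = 19.
Probability = 19/66.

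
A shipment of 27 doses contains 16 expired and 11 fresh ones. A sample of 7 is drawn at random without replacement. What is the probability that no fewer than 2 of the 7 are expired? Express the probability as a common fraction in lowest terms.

There are C(27,7) = 888030 ways to choose the 7.
Count the complement (fewer than 2 expired): C(16,0)·C(11,7) + C(16,1)·C(11,6) = 330 + 7392 = 7722.
Probability = 1 − 7722/888030 = 880308/888030 = 114/115.

114/115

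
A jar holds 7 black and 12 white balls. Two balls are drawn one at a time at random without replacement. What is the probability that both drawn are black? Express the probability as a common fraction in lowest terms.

7/57

Multiply the conditional probabilities at each draw: 7/19 · 6/18 = 42/342 = 7/57.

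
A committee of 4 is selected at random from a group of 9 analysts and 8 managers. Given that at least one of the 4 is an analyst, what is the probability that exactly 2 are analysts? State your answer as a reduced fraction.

Work in counts. Selections with at least one analyst: C(17,4) − C(8,4) = 2380 − 70 = 2310.
Of those, selections where exactly 2 are analysts: C(9,2)·C(8,2) = 36·28 = 1008.
Conditional probability = 1008/2310 = 24/55.

24/55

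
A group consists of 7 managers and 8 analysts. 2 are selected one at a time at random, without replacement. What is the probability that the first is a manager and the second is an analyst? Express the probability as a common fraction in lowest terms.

4/15

Multiply the conditional probabilities at each draw: 7/15 · 8/14 = 56/210 = 4/15.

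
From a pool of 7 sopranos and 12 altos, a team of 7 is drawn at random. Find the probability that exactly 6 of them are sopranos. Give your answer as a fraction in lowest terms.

7/4199

There are C(19,7) = 50388 ways to choose 7 from 19.
Selections with exactly 6 sopranos: choose 6 of the 7 sopranos and 1 of the 12 altos, C(7,6)·C(12,1) = 7·12 = 84.
Probability = 84/50388 = 7/4199.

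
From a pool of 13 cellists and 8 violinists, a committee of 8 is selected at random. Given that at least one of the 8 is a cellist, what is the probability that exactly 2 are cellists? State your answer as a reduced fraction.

168/15653

Work in counts. Selections with at least one cellist: C(21,8) − C(8,8) = 203490 − 1 = 203489.
Of those, selections where exactly 2 are cellists: C(13,2)·C(8,6) = 78·28 = 2184.
Conditional probability = 2184/203489 = 168/15653.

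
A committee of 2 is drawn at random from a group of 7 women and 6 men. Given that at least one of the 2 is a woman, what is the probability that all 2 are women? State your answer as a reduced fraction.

Work in counts. Selections with at least one woman: C(13,2) − C(6,2) = 78 − 15 = 63.
Of those, selections where all 2 are women: C(7,2) = 21.
Conditional probability = 21/63 = 1/3.

1/3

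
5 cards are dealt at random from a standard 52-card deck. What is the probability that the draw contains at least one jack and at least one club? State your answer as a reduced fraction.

There are C(52,5) = 2598960 possible draws.
By inclusion-exclusion on the complements, draws missing all jacks or all clubs: C(48,5) + C(39,5) − C(36,5) = 1712304 + 575757 − 376992 = 1911069.
So draws with at least one of each: 2598960 − 1911069 = 687891, probability 687891/2598960 = 229297/866320.

229297/866320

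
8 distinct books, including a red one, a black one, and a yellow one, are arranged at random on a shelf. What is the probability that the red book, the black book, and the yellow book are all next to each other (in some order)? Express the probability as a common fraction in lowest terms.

3/28

There are 8! = 40320 arrangements.
Treat the three as one block: 6! placements × 3! orders within the block = 720·6 = 4320.
Probability = 4320/40320 = 3/28.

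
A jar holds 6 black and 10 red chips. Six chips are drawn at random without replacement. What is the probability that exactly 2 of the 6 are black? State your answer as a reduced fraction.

225/572

The sample space is all 6-subsets of the 16: C(16,6) = 8008.
Selections with exactly 2 black: choose 2 of the 6 black and 4 of the 10 red, C(6,2)·C(10,4) = 15·210 = 3150.
Probability = 3150/8008 = 225/572.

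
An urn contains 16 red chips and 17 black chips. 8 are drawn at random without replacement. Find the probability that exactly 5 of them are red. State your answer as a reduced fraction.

19040/89001

The sample space is all 8-subsets of the 33: C(33,8) = 13884156.
Selections with exactly 5 red: choose 5 of the 16 red and 3 of the 17 black, C(16,5)·C(17,3) = 4368·680 = 2970240.
Probability = 2970240/13884156 = 19040/89001.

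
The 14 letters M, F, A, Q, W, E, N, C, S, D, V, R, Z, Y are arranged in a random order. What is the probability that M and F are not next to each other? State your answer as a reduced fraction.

6/7

There are 14! = 87178291200 arrangements.
Arrangements with M and F adjacent: 2·13! = 12454041600.
So not adjacent: 87178291200 − 12454041600 = 74724249600, probability 74724249600/87178291200 = 6/7.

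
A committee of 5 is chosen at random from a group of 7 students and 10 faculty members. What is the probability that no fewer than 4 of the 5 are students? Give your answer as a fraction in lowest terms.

53/884

Total selections: C(17,5) = 6188.
Favorable selections (no fewer than 4 students): C(7,4)·C(10,1) + C(7,5)·C(10,0) = 350 + 21 = 371.
Probability = 371/6188 = 53/884.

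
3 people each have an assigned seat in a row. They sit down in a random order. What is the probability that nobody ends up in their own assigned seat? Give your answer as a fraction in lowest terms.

1/3

There are 3! = 6 seatings.
By inclusion-exclusion, seatings with no fixed points: C(3,0)·3! − C(3,1)·2! + C(3,2)·1! − C(3,3)·0! = 2.
Probability = 2/6 = 1/3.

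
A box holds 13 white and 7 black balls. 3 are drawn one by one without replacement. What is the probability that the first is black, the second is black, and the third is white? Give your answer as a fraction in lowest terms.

Multiply the conditional probabilities at each draw: 7/20 · 6/19 · 13/18 = 546/6840 = 91/1140.

91/1140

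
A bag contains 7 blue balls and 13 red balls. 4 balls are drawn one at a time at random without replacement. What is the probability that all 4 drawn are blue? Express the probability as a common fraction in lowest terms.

Multiply the conditional probabilities at each draw: 7/20 · 6/19 · 5/18 · 4/17 = 840/116280 = 7/969.

7/969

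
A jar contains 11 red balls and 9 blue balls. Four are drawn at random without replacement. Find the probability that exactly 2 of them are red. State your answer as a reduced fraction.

132/323

The sample space is all 4-subsets of the 20: C(20,4) = 4845.
Selections with exactly 2 red: choose 2 of the 11 red and 2 of the 9 blue, C(11,2)·C(9,2) = 55·36 = 1980.
Probability = 1980/4845 = 132/323.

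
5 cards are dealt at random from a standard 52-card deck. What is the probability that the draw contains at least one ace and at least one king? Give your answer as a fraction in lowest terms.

There are C(52,5) = 2598960 possible draws.
By inclusion-exclusion on the complements, draws missing all aces or all kings: C(48,5) + C(48,5) − C(44,5) = 1712304 + 1712304 − 1086008 = 2338600.
So draws with at least one of each: 2598960 − 2338600 = 260360, probability 260360/2598960 = 6509/64974.

6509/64974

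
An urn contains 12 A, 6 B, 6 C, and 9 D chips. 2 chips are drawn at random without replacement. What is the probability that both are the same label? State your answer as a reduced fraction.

There are C(33,2) = 528 ways to draw 2 chips.
All same label: C(12,2) + C(6,2) + C(6,2) + C(9,2) = 66 + 15 + 15 + 36 = 132.
Probability = 132/528 = 1/4.

1/4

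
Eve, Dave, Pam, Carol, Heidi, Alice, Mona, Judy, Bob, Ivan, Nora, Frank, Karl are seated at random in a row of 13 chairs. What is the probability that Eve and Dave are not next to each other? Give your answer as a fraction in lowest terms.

There are 13! = 6227020800 arrangements.
Arrangements with Eve and Dave adjacent: 2·12! = 958003200.
So not adjacent: 6227020800 − 958003200 = 5269017600, probability 5269017600/6227020800 = 11/13.

11/13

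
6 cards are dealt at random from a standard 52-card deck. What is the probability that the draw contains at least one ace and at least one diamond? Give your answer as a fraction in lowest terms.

6772177/20358520

There are C(52,6) = 20358520 possible draws.
By inclusion-exclusion on the complements, draws missing all aces or all diamonds: C(48,6) + C(39,6) − C(36,6) = 12271512 + 3262623 − 1947792 = 13586343.
So draws with at least one of each: 20358520 − 13586343 = 6772177, probability 6772177/20358520.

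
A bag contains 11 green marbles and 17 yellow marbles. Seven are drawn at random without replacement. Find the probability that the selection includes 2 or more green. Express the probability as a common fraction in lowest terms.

899/1035

There are C(28,7) = 1184040 ways to choose the 7.
Count the complement (fewer than 2 green): C(11,0)·C(17,7) + C(11,1)·C(17,6) = 19448 + 136136 = 155584.
Probability = 1 − 155584/1184040 = 1028456/1184040 = 899/1035.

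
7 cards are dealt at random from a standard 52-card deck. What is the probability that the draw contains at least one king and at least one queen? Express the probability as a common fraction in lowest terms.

3105873/16723070

There are C(52,7) = 133784560 possible draws.
By inclusion-exclusion on the complements, draws missing all kings or all queens: C(48,7) + C(48,7) − C(44,7) = 73629072 + 73629072 − 38320568 = 108937576.
So draws with at least one of each: 133784560 − 108937576 = 24846984, probability 24846984/133784560 = 3105873/16723070.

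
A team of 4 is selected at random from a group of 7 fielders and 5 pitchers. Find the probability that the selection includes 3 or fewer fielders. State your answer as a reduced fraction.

92/99

Total selections: C(12,4) = 495.
Favorable selections (3 or fewer fielders): C(7,0)·C(5,4) + C(7,1)·C(5,3) + C(7,2)·C(5,2) + C(7,3)·C(5,1) = 5 + 70 + 210 + 175 = 460.
Probability = 460/495 = 92/99.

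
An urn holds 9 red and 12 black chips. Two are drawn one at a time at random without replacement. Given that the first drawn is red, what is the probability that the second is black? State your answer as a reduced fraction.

After removing one red, 20 remain: 8 red and 12 black.
So the probability the next is black is 12/20 = 3/5.

3/5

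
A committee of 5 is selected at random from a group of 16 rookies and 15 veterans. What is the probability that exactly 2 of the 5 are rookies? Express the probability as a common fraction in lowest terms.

2600/8091

The sample space is all 5-subsets of the 31: C(31,5) = 169911.
Selections with exactly 2 rookies: choose 2 of the 16 rookies and 3 of the 15 veterans, C(16,2)·C(15,3) = 120·455 = 54600.
Probability = 54600/169911 = 2600/8091.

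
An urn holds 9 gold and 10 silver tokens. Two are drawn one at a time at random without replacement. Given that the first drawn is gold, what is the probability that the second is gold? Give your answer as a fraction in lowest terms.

4/9

After removing one gold, 18 remain: 8 gold and 10 silver.
So the probability the next is gold is 8/18 = 4/9.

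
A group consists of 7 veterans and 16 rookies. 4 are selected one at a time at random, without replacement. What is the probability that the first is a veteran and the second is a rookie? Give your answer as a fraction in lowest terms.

56/253

Multiply the conditional probabilities at each draw: 7/23 · 16/22 = 112/506 = 56/253.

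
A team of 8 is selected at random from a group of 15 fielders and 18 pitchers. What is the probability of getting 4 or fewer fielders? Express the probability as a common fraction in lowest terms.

4097/5394

There are C(33,8) = 13884156 ways to choose the 8.
Count the complement (more than 4 fielders): C(15,5)·C(18,3) + C(15,6)·C(18,2) + C(15,7)·C(18,1) + C(15,8)·C(18,0) = 2450448 + 765765 + 115830 + 6435 = 3338478.
Probability = 1 − 3338478/13884156 = 10545678/13884156 = 4097/5394.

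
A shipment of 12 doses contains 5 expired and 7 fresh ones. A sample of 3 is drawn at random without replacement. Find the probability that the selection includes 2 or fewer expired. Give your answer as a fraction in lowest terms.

21/22

Total selections: C(12,3) = 220.
Favorable selections (2 or fewer expired): C(5,0)·C(7,3) + C(5,1)·C(7,2) + C(5,2)·C(7,1) = 35 + 105 + 70 = 210.
Probability = 210/220 = 21/22.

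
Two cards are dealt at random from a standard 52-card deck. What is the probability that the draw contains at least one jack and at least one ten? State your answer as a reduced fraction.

8/663

There are C(52,2) = 1326 possible draws.
By inclusion-exclusion on the complements, draws missing all jacks or all tens: C(48,2) + C(48,2) − C(44,2) = 1128 + 1128 − 946 = 1310.
So draws with at least one of each: 1326 − 1310 = 16, probability 16/1326 = 8/663.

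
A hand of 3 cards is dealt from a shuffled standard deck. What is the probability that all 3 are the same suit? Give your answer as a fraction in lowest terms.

22/425

There are C(52,3) = 22100 possible 3-card hands.
Hands of one suit: 4 suits × C(13,3) = 4·286 = 1144.
Probability = 1144/22100 = 22/425.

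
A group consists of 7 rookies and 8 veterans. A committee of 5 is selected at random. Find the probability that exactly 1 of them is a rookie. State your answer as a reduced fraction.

The sample space is all 5-subsets of the 15: C(15,5) = 3003.
Selections with exactly 1 rookie: choose 1 of the 7 rookies and 4 of the 8 veterans, C(7,1)·C(8,4) = 7·70 = 490.
Probability = 490/3003 = 70/429.

70/429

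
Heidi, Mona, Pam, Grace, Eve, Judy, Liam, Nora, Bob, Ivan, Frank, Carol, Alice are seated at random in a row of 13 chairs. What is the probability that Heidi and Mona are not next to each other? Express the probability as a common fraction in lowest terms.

11/13

There are 13! = 6227020800 arrangements.
Arrangements with Heidi and Mona adjacent: 2·12! = 958003200.
So not adjacent: 6227020800 − 958003200 = 5269017600, probability 5269017600/6227020800 = 11/13.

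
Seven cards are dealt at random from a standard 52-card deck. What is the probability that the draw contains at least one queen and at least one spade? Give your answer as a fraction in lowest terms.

53122231/133784560

There are C(52,7) = 133784560 possible draws.
By inclusion-exclusion on the complements, draws missing all queens or all spades: C(48,7) + C(39,7) − C(36,7) = 73629072 + 15380937 − 8347680 = 80662329.
So draws with at least one of each: 133784560 − 80662329 = 53122231, probability 53122231/133784560.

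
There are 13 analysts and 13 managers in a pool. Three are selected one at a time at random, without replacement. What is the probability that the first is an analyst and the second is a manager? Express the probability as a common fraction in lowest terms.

13/50

Multiply the conditional probabilities at each draw: 13/26 · 13/25 = 169/650 = 13/50.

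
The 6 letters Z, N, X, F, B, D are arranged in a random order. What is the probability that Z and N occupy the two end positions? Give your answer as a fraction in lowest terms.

There are 6! = 720 arrangements.
Place Z and N at the ends in 2 ways, arrange the remaining 4 in 4! = 24 ways: 2·24 = 48.
Probability = 48/720 = 1/15.

1/15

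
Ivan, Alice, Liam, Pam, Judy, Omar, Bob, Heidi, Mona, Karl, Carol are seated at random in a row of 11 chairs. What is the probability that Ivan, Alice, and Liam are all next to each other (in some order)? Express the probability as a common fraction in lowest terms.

There are 11! = 39916800 arrangements.
Treat the three as one block: 9! placements × 3! orders within the block = 362880·6 = 2177280.
Probability = 2177280/39916800 = 3/55.

3/55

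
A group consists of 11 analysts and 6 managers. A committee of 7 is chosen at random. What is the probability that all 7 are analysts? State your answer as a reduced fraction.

There are C(17,7) = 19448 possible selections.
Selections with all analysts: C(11,7) = 330.
Probability = 330/19448 = 15/884.

15/884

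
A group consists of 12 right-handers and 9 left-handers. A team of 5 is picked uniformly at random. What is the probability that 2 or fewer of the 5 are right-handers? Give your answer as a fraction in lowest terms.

Total selections: C(21,5) = 20349.
Favorable selections (2 or fewer right-handers): C(12,0)·C(9,5) + C(12,1)·C(9,4) + C(12,2)·C(9,3) = 126 + 1512 + 5544 = 7182.
Probability = 7182/20349 = 6/17.

6/17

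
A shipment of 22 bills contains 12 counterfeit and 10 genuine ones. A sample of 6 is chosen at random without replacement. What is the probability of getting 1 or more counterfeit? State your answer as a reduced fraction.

Total selections: C(22,6) = 74613.
Favorable selections (1 or more counterfeit): C(12,1)·C(10,5) + C(12,2)·C(10,4) + C(12,3)·C(10,3) + C(12,4)·C(10,2) + C(12,5)·C(10,1) + C(12,6)·C(10,0) = 3024 + 13860 + 26400 + 22275 + 7920 + 924 = 74403.
Probability = 74403/74613 = 3543/3553.

3543/3553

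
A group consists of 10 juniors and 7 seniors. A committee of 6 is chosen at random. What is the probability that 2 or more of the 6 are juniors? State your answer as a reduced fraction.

Total selections: C(17,6) = 12376.
Favorable selections (2 or more juniors): C(10,2)·C(7,4) + C(10,3)·C(7,3) + C(10,4)·C(7,2) + C(10,5)·C(7,1) + C(10,6)·C(7,0) = 1575 + 4200 + 4410 + 1764 + 210 = 12159.
Probability = 12159/12376 = 1737/1768.

1737/1768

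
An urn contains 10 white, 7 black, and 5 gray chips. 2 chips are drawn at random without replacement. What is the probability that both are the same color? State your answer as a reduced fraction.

There are C(22,2) = 231 ways to draw 2 chips.
All same color: C(10,2) + C(7,2) + C(5,2) = 45 + 21 + 10 = 76.
Probability = 76/231.

76/231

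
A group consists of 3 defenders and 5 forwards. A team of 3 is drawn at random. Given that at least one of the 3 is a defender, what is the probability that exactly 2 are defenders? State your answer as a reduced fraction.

Work in counts. Selections with at least one defender: C(8,3) − C(5,3) = 56 − 10 = 46.
Of those, selections where exactly 2 are defenders: C(3,2)·C(5,1) = 3·5 = 15.
Conditional probability = 15/46.

15/46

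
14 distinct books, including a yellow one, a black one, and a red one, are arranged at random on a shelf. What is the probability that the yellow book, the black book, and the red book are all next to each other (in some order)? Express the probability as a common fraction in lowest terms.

3/91

There are 14! = 87178291200 arrangements.
Treat the three as one block: 12! placements × 3! orders within the block = 479001600·6 = 2874009600.
Probability = 2874009600/87178291200 = 3/91.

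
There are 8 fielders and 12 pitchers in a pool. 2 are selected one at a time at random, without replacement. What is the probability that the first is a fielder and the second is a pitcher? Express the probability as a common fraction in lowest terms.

Multiply the conditional probabilities at each draw: 8/20 · 12/19 = 96/380 = 24/95.

24/95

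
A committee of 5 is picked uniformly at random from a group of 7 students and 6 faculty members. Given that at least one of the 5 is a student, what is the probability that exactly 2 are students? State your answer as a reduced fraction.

20/61

Work in counts. Selections with at least one student: C(13,5) − C(6,5) = 1287 − 6 = 1281.
Of those, selections where exactly 2 are students: C(7,2)·C(6,3) = 21·20 = 420.
Conditional probability = 420/1281 = 20/61.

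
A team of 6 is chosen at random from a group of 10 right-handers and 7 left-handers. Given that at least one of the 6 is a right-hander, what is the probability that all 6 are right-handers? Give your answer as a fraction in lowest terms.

Work in counts. Selections with at least one right-hander: C(17,6) − C(7,6) = 12376 − 7 = 12369.
Of those, selections where all 6 are right-handers: C(10,6) = 210.
Conditional probability = 210/12369 = 10/589.

10/589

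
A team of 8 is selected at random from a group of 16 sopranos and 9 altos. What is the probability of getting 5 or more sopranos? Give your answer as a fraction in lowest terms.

17134/24035

Total selections: C(25,8) = 1081575.
Favorable selections (5 or more sopranos): C(16,5)·C(9,3) + C(16,6)·C(9,2) + C(16,7)·C(9,1) + C(16,8)·C(9,0) = 366912 + 288288 + 102960 + 12870 = 771030.
Probability = 771030/1081575 = 17134/24035.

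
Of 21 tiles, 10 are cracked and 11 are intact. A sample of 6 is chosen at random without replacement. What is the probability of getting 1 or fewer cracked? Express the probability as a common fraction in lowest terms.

There are C(21,6) = 54264 ways to choose the 6.
Favorable selections (1 or fewer cracked): C(10,0)·C(11,6) + C(10,1)·C(11,5) = 462 + 4620 = 5082.
Probability = 5082/54264 = 121/1292.

121/1292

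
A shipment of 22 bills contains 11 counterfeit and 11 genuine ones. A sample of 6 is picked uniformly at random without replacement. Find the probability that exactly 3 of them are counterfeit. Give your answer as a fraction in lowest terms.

825/2261

There are C(22,6) = 74613 ways to choose 6 from 22.
Selections with exactly 3 counterfeit: choose 3 of the 11 counterfeit and 3 of the 11 genuine, C(11,3)·C(11,3) = 165·165 = 27225.
Probability = 27225/74613 = 825/2261.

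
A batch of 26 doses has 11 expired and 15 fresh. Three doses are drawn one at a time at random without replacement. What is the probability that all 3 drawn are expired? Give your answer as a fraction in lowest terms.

Multiply the conditional probabilities at each draw: 11/26 · 10/25 · 9/24 = 990/15600 = 33/520.

33/520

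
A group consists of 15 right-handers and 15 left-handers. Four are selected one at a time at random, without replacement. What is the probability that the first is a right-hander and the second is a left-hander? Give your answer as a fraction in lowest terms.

15/58

Multiply the conditional probabilities at each draw: 15/30 · 15/29 = 225/870 = 15/58.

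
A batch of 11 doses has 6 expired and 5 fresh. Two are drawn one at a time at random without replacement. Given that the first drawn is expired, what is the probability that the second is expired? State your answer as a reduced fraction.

After removing one expired, 10 remain: 5 expired and 5 fresh.
So the probability the next is expired is 5/10 = 1/2.

1/2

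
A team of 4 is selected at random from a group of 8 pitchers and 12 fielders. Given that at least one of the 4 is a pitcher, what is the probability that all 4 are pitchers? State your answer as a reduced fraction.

Work in counts. Selections with at least one pitcher: C(20,4) − C(12,4) = 4845 − 495 = 4350.
Of those, selections where all 4 are pitchers: C(8,4) = 70.
Conditional probability = 70/4350 = 7/435.

7/435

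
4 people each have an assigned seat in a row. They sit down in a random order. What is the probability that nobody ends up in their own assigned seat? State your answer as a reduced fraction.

There are 4! = 24 seatings.
By inclusion-exclusion, seatings with no fixed points: C(4,0)·4! − C(4,1)·3! + C(4,2)·2! − C(4,3)·1! + C(4,4)·0! = 9.
Probability = 9/24 = 3/8.

3/8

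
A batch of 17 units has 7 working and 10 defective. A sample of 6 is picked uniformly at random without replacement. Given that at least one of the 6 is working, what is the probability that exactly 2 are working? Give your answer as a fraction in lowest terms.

Work in counts. Selections with at least one working: C(17,6) − C(10,6) = 12376 − 210 = 12166.
Of those, selections where exactly 2 are working: C(7,2)·C(10,4) = 21·210 = 4410.
Conditional probability = 4410/12166 = 315/869.

315/869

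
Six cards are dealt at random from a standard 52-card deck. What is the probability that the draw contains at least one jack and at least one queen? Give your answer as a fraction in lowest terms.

718637/5089630

There are C(52,6) = 20358520 possible draws.
By inclusion-exclusion on the complements, draws missing all jacks or all queens: C(48,6) + C(48,6) − C(44,6) = 12271512 + 12271512 − 7059052 = 17483972.
So draws with at least one of each: 20358520 − 17483972 = 2874548, probability 2874548/20358520 = 718637/5089630.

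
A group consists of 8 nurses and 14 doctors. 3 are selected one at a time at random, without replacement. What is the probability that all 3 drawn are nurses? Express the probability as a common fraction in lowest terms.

2/55

Multiply the conditional probabilities at each draw: 8/22 · 7/21 · 6/20 = 336/9240 = 2/55.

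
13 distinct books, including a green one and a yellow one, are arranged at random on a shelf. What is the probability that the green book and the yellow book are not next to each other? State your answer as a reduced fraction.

11/13

There are 13! = 6227020800 arrangements.
Arrangements with the green book and the yellow book adjacent: 2·12! = 958003200.
So not adjacent: 6227020800 − 958003200 = 5269017600, probability 5269017600/6227020800 = 11/13.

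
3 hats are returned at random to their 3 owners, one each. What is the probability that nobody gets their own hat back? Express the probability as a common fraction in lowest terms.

There are 3! = 6 assignments.
By inclusion-exclusion, assignments with no fixed points: C(3,0)·3! − C(3,1)·2! + C(3,2)·1! − C(3,3)·0! = 2.
Probability = 2/6 = 1/3.

1/3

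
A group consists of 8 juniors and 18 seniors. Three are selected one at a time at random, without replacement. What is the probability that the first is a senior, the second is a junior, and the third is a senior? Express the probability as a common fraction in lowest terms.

Multiply the conditional probabilities at each draw: 18/26 · 8/25 · 17/24 = 2448/15600 = 51/325.

51/325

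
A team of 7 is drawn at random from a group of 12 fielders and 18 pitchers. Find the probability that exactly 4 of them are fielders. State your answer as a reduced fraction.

The sample space is all 7-subsets of the 30: C(30,7) = 2035800.
Selections with exactly 4 fielders: choose 4 of the 12 fielders and 3 of the 18 pitchers, C(12,4)·C(18,3) = 495·816 = 403920.
Probability = 403920/2035800 = 374/1885.

374/1885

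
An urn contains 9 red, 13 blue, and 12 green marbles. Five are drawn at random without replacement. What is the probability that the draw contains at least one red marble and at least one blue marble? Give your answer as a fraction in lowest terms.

There are C(34,5) = 278256 possible draws.
By inclusion-exclusion on the complements, draws missing all red or all blue: C(25,5) + C(21,5) − C(12,5) = 53130 + 20349 − 792 = 72687.
So draws with at least one of each: 278256 − 72687 = 205569, probability 205569/278256 = 68523/92752.

68523/92752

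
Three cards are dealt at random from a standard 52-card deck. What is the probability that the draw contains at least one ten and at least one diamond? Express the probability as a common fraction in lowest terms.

33/260

There are C(52,3) = 22100 possible draws.
By inclusion-exclusion on the complements, draws missing all tens or all diamonds: C(48,3) + C(39,3) − C(36,3) = 17296 + 9139 − 7140 = 19295.
So draws with at least one of each: 22100 − 19295 = 2805, probability 2805/22100 = 33/260.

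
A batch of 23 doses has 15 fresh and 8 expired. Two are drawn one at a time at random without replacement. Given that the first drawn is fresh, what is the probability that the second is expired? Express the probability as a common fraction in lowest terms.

4/11

After removing one fresh, 22 remain: 14 fresh and 8 expired.
So the probability the next is expired is 8/22 = 4/11.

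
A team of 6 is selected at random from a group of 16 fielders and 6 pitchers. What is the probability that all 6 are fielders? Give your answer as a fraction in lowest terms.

104/969

There are C(22,6) = 74613 possible selections.
Selections with all fielders: C(16,6) = 8008.
Probability = 8008/74613 = 104/969.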